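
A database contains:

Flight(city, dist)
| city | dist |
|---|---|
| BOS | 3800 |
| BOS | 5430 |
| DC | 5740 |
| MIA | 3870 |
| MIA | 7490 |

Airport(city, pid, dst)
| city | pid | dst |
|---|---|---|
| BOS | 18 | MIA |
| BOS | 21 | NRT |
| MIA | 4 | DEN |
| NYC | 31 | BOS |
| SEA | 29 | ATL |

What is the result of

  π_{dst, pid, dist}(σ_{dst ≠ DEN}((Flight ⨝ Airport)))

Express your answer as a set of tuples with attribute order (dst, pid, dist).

Flight ⋈ Airport (natural join on city): {(BOS, 3800, 18, MIA), (BOS, 3800, 21, NRT), (BOS, 5430, 18, MIA), (BOS, 5430, 21, NRT), (MIA, 3870, 4, DEN), (MIA, 7490, 4, DEN)}
Apply σ_{dst ≠ DEN}; surviving tuples: {(BOS, 3800, 18, MIA), (BOS, 3800, 21, NRT), (BOS, 5430, 18, MIA), (BOS, 5430, 21, NRT)}
π[dst, pid, dist]: project onto (dst, pid, dist) → {(MIA, 18, 3800), (MIA, 18, 5430), (NRT, 21, 3800), (NRT, 21, 5430)}

{(MIA, 18, 3800), (MIA, 18, 5430), (NRT, 21, 3800), (NRT, 21, 5430)}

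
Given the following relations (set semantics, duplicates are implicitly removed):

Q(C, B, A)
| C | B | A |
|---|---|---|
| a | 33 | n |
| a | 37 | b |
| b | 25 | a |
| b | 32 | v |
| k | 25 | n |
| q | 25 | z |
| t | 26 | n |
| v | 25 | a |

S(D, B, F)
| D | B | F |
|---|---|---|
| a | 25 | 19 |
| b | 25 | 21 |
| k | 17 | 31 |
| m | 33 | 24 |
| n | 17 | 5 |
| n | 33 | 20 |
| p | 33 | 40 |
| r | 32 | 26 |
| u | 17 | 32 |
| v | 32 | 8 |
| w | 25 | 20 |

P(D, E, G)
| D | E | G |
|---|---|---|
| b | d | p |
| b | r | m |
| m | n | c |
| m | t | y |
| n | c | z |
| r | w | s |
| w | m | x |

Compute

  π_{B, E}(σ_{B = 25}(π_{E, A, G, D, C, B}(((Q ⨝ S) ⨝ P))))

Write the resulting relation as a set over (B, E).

{(25, d), (25, m), (25, r)}

Q ⋈ S (natural join on B): {(a, 33, n, m, 24), (a, 33, n, n, 20), (a, 33, n, p, 40), (b, 25, a, a, 19), (b, 25, a, b, 21), (b, 25, a, w, 20), (b, 32, v, r, 26), (b, 32, v, v, 8), (k, 25, n, a, 19), (k, 25, n, b, 21), (k, 25, n, w, 20), (q, 25, z, a, 19), (q, 25, z, b, 21), (q, 25, z, w, 20), (v, 25, a, a, 19), (v, 25, a, b, 21), (v, 25, a, w, 20)}
(Q ⨝ S) ⋈ P (natural join on D): {(a, 33, n, m, 24, n, c), (a, 33, n, m, 24, t, y), (a, 33, n, n, 20, c, z), (b, 25, a, b, 21, d, p), (b, 25, a, b, 21, r, m), (b, 25, a, w, 20, m, x), (b, 32, v, r, 26, w, s), (k, 25, n, b, 21, d, p), (k, 25, n, b, 21, r, m), (k, 25, n, w, 20, m, x), (q, 25, z, b, 21, d, p), (q, 25, z, b, 21, r, m), (q, 25, z, w, 20, m, x), (v, 25, a, b, 21, d, p), (v, 25, a, b, 21, r, m), (v, 25, a, w, 20, m, x)}
π[E, A, G, D, C, B]: project onto (E, A, G, D, C, B) → {(c, n, z, n, a, 33), (d, a, p, b, b, 25), (d, a, p, b, v, 25), (d, n, p, b, k, 25), (d, z, p, b, q, 25), (m, a, x, w, b, 25), (m, a, x, w, v, 25), (m, n, x, w, k, 25), (m, z, x, w, q, 25), (n, n, c, m, a, 33), (r, a, m, b, b, 25), (r, a, m, b, v, 25), (r, n, m, b, k, 25), (r, z, m, b, q, 25), (t, n, y, m, a, 33), (w, v, s, r, b, 32)}
Filtering on B = 25 leaves {(d, a, p, b, b, 25), (d, a, p, b, v, 25), (d, n, p, b, k, 25), (d, z, p, b, q, 25), (m, a, x, w, b, 25), (m, a, x, w, v, 25), (m, n, x, w, k, 25), (m, z, x, w, q, 25), (r, a, m, b, b, 25), (r, a, m, b, v, 25), (r, n, m, b, k, 25), (r, z, m, b, q, 25)}.
π[B, E]: project onto (B, E) (9 duplicate(s) eliminated) → {(25, d), (25, m), (25, r)}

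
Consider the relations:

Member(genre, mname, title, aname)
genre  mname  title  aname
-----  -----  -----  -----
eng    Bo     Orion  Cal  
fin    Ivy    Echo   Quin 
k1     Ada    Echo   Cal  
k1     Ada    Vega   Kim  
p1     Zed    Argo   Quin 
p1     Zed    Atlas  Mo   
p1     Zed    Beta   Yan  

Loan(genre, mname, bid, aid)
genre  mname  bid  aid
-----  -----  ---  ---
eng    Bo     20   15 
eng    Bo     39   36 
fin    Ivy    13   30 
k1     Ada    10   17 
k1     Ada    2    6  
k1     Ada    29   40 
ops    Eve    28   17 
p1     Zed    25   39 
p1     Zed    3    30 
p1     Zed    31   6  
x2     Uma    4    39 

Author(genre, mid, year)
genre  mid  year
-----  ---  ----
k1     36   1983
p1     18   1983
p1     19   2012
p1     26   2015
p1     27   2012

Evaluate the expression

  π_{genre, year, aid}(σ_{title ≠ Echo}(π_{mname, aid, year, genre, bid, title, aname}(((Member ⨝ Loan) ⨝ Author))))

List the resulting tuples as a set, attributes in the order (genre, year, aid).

{(k1, 1983, 17), (k1, 1983, 40), (k1, 1983, 6), (p1, 1983, 30), (p1, 1983, 39), (p1, 1983, 6), (p1, 2012, 30), (p1, 2012, 39), (p1, 2012, 6), (p1, 2015, 30), (p1, 2015, 39), (p1, 2015, 6)}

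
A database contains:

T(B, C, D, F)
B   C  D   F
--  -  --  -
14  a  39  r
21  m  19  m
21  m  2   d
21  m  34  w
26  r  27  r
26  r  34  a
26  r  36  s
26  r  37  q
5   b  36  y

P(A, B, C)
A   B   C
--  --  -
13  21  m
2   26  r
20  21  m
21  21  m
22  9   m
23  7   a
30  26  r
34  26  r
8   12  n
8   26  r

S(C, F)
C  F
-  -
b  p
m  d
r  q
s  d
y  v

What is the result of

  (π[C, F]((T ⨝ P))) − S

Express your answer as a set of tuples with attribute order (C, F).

T ⋈ P (natural join on B, C): {(21, m, 19, m, 13), (21, m, 19, m, 20), (21, m, 19, m, 21), (21, m, 2, d, 13), (21, m, 2, d, 20), (21, m, 2, d, 21), (21, m, 34, w, 13), (21, m, 34, w, 20), (21, m, 34, w, 21), (26, r, 27, r, 2), (26, r, 27, r, 30), (26, r, 27, r, 34), (26, r, 27, r, 8), (26, r, 34, a, 2), (26, r, 34, a, 30), (26, r, 34, a, 34), (26, r, 34, a, 8), (26, r, 36, s, 2), (26, r, 36, s, 30), (26, r, 36, s, 34), (26, r, 36, s, 8), (26, r, 37, q, 2), (26, r, 37, q, 30), (26, r, 37, q, 34), (26, r, 37, q, 8)}
Projecting to C, F (18 duplicate(s) eliminated): {(m, d), (m, m), (m, w), (r, a), (r, q), (r, r), (r, s)}
Difference: {(m, d), (m, m), (m, w), (r, a), (r, q), (r, r), (r, s)} with {(b, p), (m, d), (r, q), (s, d), (y, v)} → {(m, m), (m, w), (r, a), (r, r), (r, s)}

{(m, m), (m, w), (r, a), (r, r), (r, s)}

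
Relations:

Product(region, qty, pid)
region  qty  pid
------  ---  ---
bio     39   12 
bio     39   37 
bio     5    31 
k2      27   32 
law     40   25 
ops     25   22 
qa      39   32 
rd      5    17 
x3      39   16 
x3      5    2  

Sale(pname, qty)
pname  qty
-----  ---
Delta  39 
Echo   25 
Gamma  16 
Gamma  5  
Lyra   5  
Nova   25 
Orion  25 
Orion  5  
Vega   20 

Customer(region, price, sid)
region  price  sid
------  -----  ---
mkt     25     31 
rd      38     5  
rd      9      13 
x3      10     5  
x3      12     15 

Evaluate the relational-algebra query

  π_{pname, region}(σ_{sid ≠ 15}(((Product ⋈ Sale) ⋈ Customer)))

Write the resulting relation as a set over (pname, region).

Joining Product and Sale on qty yields {(bio, 39, 12, Delta), (bio, 39, 37, Delta), (bio, 5, 31, Gamma), (bio, 5, 31, Lyra), (bio, 5, 31, Orion), (ops, 25, 22, Echo), (ops, 25, 22, Nova), (ops, 25, 22, Orion), (qa, 39, 32, Delta), (rd, 5, 17, Gamma), (rd, 5, 17, Lyra), (rd, 5, 17, Orion), (x3, 39, 16, Delta), (x3, 5, 2, Gamma), (x3, 5, 2, Lyra), (x3, 5, 2, Orion)}.
Joining (Product ⋈ Sale) and Customer on region yields {(rd, 5, 17, Gamma, 38, 5), (rd, 5, 17, Gamma, 9, 13), (rd, 5, 17, Lyra, 38, 5), (rd, 5, 17, Lyra, 9, 13), (rd, 5, 17, Orion, 38, 5), (rd, 5, 17, Orion, 9, 13), (x3, 39, 16, Delta, 10, 5), (x3, 39, 16, Delta, 12, 15), (x3, 5, 2, Gamma, 10, 5), (x3, 5, 2, Gamma, 12, 15), (x3, 5, 2, Lyra, 10, 5), (x3, 5, 2, Lyra, 12, 15), (x3, 5, 2, Orion, 10, 5), (x3, 5, 2, Orion, 12, 15)}.
σ[sid ≠ 15]: keep tuples satisfying sid ≠ 15 → {(rd, 5, 17, Gamma, 38, 5), (rd, 5, 17, Gamma, 9, 13), (rd, 5, 17, Lyra, 38, 5), (rd, 5, 17, Lyra, 9, 13), (rd, 5, 17, Orion, 38, 5), (rd, 5, 17, Orion, 9, 13), (x3, 39, 16, Delta, 10, 5), (x3, 5, 2, Gamma, 10, 5), (x3, 5, 2, Lyra, 10, 5), (x3, 5, 2, Orion, 10, 5)}
π_{pname, region} gives {(Delta, x3), (Gamma, rd), (Gamma, x3), (Lyra, rd), (Lyra, x3), (Orion, rd), (Orion, x3)} (3 duplicate(s) eliminated).

{(Delta, x3), (Gamma, rd), (Gamma, x3), (Lyra, rd), (Lyra, x3), (Orion, rd), (Orion, x3)}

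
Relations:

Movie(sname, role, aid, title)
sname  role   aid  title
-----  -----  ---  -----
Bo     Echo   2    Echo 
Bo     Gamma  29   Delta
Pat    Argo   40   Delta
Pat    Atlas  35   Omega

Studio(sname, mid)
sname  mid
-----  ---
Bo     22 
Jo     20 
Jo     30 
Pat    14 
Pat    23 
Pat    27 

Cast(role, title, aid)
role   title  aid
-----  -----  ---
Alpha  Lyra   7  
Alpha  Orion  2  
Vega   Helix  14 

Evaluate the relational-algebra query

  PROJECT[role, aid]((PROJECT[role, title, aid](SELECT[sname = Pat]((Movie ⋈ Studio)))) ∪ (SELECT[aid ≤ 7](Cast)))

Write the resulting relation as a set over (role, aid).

{(Alpha, 2), (Alpha, 7), (Argo, 40), (Atlas, 35)}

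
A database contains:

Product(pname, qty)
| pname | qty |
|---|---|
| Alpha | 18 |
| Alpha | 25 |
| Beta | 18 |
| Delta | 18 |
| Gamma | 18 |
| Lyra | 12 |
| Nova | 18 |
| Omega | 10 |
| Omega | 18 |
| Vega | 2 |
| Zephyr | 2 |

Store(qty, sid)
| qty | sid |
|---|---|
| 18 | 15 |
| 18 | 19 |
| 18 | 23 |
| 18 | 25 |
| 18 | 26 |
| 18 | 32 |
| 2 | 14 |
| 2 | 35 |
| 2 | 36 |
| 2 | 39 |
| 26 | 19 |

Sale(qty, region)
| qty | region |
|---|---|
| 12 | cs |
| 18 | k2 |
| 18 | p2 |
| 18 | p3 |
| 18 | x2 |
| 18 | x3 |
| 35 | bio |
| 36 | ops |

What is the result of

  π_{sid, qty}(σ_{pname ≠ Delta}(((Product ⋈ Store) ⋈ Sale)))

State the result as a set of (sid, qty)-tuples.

{(15, 18), (19, 18), (23, 18), (25, 18), (26, 18), (32, 18)}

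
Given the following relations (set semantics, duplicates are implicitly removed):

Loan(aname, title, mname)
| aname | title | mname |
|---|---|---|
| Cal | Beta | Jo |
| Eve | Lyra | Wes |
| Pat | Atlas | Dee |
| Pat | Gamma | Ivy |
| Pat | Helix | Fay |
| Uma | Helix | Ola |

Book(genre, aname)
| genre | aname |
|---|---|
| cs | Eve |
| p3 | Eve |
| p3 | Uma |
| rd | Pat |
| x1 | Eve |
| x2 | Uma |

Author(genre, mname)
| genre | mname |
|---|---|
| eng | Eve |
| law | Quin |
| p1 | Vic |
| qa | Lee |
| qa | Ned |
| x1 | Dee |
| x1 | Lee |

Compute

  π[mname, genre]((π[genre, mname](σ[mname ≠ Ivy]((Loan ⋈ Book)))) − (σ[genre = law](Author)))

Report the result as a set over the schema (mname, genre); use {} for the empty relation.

{(Dee, rd), (Fay, rd), (Ola, p3), (Ola, x2), (Wes, cs), (Wes, p3), (Wes, x1)}

Natural join on aname: {(Eve, Lyra, Wes, cs), (Eve, Lyra, Wes, p3), (Eve, Lyra, Wes, x1), (Pat, Atlas, Dee, rd), (Pat, Gamma, Ivy, rd), (Pat, Helix, Fay, rd), (Uma, Helix, Ola, p3), (Uma, Helix, Ola, x2)}
σ[mname ≠ Ivy]: keep tuples satisfying mname ≠ Ivy → {(Eve, Lyra, Wes, cs), (Eve, Lyra, Wes, p3), (Eve, Lyra, Wes, x1), (Pat, Atlas, Dee, rd), (Pat, Helix, Fay, rd), (Uma, Helix, Ola, p3), (Uma, Helix, Ola, x2)}
π_{genre, mname} gives {(cs, Wes), (p3, Ola), (p3, Wes), (rd, Dee), (rd, Fay), (x1, Wes), (x2, Ola)}.
σ[genre = law]: keep tuples satisfying genre = law → {(law, Quin)}
Taking the difference: {(cs, Wes), (p3, Ola), (p3, Wes), (rd, Dee), (rd, Fay), (x1, Wes), (x2, Ola)}
π_{mname, genre} gives {(Dee, rd), (Fay, rd), (Ola, p3), (Ola, x2), (Wes, cs), (Wes, p3), (Wes, x1)}.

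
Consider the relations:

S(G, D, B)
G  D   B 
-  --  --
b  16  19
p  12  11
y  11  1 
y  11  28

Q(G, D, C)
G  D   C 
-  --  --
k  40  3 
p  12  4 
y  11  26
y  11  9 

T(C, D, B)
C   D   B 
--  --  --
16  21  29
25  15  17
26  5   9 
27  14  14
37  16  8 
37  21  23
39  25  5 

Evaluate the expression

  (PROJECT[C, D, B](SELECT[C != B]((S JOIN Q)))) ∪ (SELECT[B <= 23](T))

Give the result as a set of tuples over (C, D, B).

{(25, 15, 17), (26, 11, 1), (26, 11, 28), (26, 5, 9), (27, 14, 14), (37, 16, 8), (37, 21, 23), (39, 25, 5), (4, 12, 11), (9, 11, 1), (9, 11, 28)}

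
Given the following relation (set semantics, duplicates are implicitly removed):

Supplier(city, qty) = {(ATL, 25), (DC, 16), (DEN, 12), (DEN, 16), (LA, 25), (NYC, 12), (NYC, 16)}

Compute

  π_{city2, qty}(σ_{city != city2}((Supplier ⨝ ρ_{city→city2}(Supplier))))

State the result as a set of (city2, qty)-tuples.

{(ATL, 25), (DC, 16), (DEN, 12), (DEN, 16), (LA, 25), (NYC, 12), (NYC, 16)}

ρ[city→city2]: schema becomes (city2, qty); tuples unchanged.
Supplier ⋈ ρ_{city→city2}(Supplier) (natural join on qty): {(ATL, 25, ATL), (ATL, 25, LA), (DC, 16, DC), (DC, 16, DEN), (DC, 16, NYC), (DEN, 12, DEN), (DEN, 12, NYC), (DEN, 16, DC), (DEN, 16, DEN), (DEN, 16, NYC), (LA, 25, ATL), (LA, 25, LA), (NYC, 12, DEN), (NYC, 12, NYC), (NYC, 16, DC), (NYC, 16, DEN), (NYC, 16, NYC)}
Filtering on city != city2 leaves {(ATL, 25, LA), (DC, 16, DEN), (DC, 16, NYC), (DEN, 12, NYC), (DEN, 16, DC), (DEN, 16, NYC), (LA, 25, ATL), (NYC, 12, DEN), (NYC, 16, DC), (NYC, 16, DEN)}.
Projecting to city2, qty (3 duplicate(s) eliminated): {(ATL, 25), (DC, 16), (DEN, 12), (DEN, 16), (LA, 25), (NYC, 12), (NYC, 16)}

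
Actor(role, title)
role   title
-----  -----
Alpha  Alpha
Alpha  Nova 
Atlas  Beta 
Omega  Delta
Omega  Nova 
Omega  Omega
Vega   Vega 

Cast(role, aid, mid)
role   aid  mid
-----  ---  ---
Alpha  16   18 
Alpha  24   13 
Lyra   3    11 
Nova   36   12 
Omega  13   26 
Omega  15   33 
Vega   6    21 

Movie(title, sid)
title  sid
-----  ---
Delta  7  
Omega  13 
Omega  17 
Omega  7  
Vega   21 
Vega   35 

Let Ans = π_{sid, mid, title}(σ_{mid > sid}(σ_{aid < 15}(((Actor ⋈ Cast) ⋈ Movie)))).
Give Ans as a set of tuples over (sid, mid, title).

{(13, 26, Omega), (17, 26, Omega), (7, 26, Delta), (7, 26, Omega)}

Natural join on role: {(Alpha, Alpha, 16, 18), (Alpha, Alpha, 24, 13), (Alpha, Nova, 16, 18), (Alpha, Nova, 24, 13), (Omega, Delta, 13, 26), (Omega, Delta, 15, 33), (Omega, Nova, 13, 26), (Omega, Nova, 15, 33), (Omega, Omega, 13, 26), (Omega, Omega, 15, 33), (Vega, Vega, 6, 21)}
Natural join on title: {(Omega, Delta, 13, 26, 7), (Omega, Delta, 15, 33, 7), (Omega, Omega, 13, 26, 13), (Omega, Omega, 13, 26, 17), (Omega, Omega, 13, 26, 7), (Omega, Omega, 15, 33, 13), (Omega, Omega, 15, 33, 17), (Omega, Omega, 15, 33, 7), (Vega, Vega, 6, 21, 21), (Vega, Vega, 6, 21, 35)}
Filtering on aid < 15 leaves {(Omega, Delta, 13, 26, 7), (Omega, Omega, 13, 26, 13), (Omega, Omega, 13, 26, 17), (Omega, Omega, 13, 26, 7), (Vega, Vega, 6, 21, 21), (Vega, Vega, 6, 21, 35)}.
Filtering on mid > sid leaves {(Omega, Delta, 13, 26, 7), (Omega, Omega, 13, 26, 13), (Omega, Omega, 13, 26, 17), (Omega, Omega, 13, 26, 7)}.
Keep only column(s) sid, mid, title: {(13, 26, Omega), (17, 26, Omega), (7, 26, Delta), (7, 26, Omega)}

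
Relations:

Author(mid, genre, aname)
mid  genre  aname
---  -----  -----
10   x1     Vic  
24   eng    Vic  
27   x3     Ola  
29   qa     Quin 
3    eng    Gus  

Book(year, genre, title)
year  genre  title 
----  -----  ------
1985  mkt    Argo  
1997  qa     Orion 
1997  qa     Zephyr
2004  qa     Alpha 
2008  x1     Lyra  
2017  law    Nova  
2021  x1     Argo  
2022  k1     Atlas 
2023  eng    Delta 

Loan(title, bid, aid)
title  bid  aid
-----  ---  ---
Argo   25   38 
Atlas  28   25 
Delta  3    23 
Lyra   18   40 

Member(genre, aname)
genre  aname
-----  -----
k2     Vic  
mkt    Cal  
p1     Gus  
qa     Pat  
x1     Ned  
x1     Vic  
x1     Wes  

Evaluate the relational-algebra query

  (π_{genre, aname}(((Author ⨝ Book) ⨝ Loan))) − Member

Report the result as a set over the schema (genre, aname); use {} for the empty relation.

Joining Author and Book on genre yields {(10, x1, Vic, 2008, Lyra), (10, x1, Vic, 2021, Argo), (24, eng, Vic, 2023, Delta), (29, qa, Quin, 1997, Orion), (29, qa, Quin, 1997, Zephyr), (29, qa, Quin, 2004, Alpha), (3, eng, Gus, 2023, Delta)}.
Joining (Author ⨝ Book) and Loan on title yields {(10, x1, Vic, 2008, Lyra, 18, 40), (10, x1, Vic, 2021, Argo, 25, 38), (24, eng, Vic, 2023, Delta, 3, 23), (3, eng, Gus, 2023, Delta, 3, 23)}.
Keep only column(s) genre, aname (1 duplicate(s) eliminated): {(eng, Gus), (eng, Vic), (x1, Vic)}
Taking the difference: {(eng, Gus), (eng, Vic)}

{(eng, Gus), (eng, Vic)}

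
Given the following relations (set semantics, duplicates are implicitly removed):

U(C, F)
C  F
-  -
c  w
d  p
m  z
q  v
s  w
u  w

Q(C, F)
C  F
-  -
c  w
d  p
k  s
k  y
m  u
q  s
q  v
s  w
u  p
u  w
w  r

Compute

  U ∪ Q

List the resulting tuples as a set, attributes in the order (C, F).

{(c, w), (d, p), (k, s), (k, y), (m, u), (m, z), (q, s), (q, v), (s, w), (u, p), (u, w), (w, r)}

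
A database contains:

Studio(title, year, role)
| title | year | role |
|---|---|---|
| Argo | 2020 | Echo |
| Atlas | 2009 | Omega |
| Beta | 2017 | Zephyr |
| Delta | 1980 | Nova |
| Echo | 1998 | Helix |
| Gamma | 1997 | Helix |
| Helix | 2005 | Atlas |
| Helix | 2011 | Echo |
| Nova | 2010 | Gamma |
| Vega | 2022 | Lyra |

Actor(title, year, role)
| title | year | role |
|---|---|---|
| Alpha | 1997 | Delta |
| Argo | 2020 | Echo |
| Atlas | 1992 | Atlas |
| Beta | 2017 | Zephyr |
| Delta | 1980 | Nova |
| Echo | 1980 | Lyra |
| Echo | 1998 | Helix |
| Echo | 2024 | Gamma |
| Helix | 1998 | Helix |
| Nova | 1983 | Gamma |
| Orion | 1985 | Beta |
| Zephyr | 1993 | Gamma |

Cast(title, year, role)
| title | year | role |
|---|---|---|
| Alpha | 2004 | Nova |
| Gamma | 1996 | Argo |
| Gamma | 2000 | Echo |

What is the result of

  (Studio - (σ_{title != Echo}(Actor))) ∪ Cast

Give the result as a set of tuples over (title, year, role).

{(Alpha, 2004, Nova), (Atlas, 2009, Omega), (Echo, 1998, Helix), (Gamma, 1996, Argo), (Gamma, 1997, Helix), (Gamma, 2000, Echo), (Helix, 2005, Atlas), (Helix, 2011, Echo), (Nova, 2010, Gamma), (Vega, 2022, Lyra)}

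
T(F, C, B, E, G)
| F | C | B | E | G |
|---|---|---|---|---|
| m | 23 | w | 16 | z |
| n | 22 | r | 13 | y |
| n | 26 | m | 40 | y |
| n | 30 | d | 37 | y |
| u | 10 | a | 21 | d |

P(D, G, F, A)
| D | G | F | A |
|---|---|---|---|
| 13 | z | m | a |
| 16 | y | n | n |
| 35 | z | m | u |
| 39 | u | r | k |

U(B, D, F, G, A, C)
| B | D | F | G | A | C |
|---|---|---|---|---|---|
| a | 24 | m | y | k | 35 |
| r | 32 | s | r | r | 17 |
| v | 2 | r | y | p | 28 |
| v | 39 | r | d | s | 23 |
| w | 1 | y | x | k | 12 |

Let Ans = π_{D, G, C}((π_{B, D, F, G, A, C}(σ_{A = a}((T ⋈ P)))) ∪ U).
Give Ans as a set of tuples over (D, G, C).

Natural join on F, G: {(m, 23, w, 16, z, 13, a), (m, 23, w, 16, z, 35, u), (n, 22, r, 13, y, 16, n), (n, 26, m, 40, y, 16, n), (n, 30, d, 37, y, 16, n)}
Filtering on A = a leaves {(m, 23, w, 16, z, 13, a)}.
π[B, D, F, G, A, C]: project onto (B, D, F, G, A, C) → {(w, 13, m, z, a, 23)}
Taking the union: {(a, 24, m, y, k, 35), (r, 32, s, r, r, 17), (v, 2, r, y, p, 28), (v, 39, r, d, s, 23), (w, 1, y, x, k, 12), (w, 13, m, z, a, 23)}
π[D, G, C]: project onto (D, G, C) → {(1, x, 12), (13, z, 23), (2, y, 28), (24, y, 35), (32, r, 17), (39, d, 23)}

{(1, x, 12), (13, z, 23), (2, y, 28), (24, y, 35), (32, r, 17), (39, d, 23)}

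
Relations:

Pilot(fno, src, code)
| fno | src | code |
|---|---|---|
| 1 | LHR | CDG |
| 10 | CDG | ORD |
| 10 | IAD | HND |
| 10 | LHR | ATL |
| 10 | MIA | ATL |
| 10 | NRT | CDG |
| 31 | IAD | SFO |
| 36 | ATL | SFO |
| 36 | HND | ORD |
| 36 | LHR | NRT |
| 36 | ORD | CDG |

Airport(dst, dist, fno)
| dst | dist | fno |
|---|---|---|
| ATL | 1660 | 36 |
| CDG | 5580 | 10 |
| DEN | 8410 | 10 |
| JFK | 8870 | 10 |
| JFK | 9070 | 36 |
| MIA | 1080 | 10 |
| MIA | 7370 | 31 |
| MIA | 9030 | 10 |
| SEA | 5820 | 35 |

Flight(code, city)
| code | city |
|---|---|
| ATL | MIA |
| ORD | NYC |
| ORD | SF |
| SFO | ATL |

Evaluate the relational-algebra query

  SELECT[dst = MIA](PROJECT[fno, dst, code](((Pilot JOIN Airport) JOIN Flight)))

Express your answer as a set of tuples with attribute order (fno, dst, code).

{(10, MIA, ATL), (10, MIA, ORD), (31, MIA, SFO)}

Pilot ⋈ Airport (natural join on fno): {(10, CDG, ORD, CDG, 5580), (10, CDG, ORD, DEN, 8410), (10, CDG, ORD, JFK, 8870), (10, CDG, ORD, MIA, 1080), (10, CDG, ORD, MIA, 9030), (10, IAD, HND, CDG, 5580), (10, IAD, HND, DEN, 8410), (10, IAD, HND, JFK, 8870), (10, IAD, HND, MIA, 1080), (10, IAD, HND, MIA, 9030), (10, LHR, ATL, CDG, 5580), (10, LHR, ATL, DEN, 8410), (10, LHR, ATL, JFK, 8870), (10, LHR, ATL, MIA, 1080), (10, LHR, ATL, MIA, 9030), (10, MIA, ATL, CDG, 5580), (10, MIA, ATL, DEN, 8410), (10, MIA, ATL, JFK, 8870), (10, MIA, ATL, MIA, 1080), (10, MIA, ATL, MIA, 9030), (10, NRT, CDG, CDG, 5580), (10, NRT, CDG, DEN, 8410), (10, NRT, CDG, JFK, 8870), (10, NRT, CDG, MIA, 1080), (10, NRT, CDG, MIA, 9030), (31, IAD, SFO, MIA, 7370), (36, ATL, SFO, ATL, 1660), (36, ATL, SFO, JFK, 9070), (36, HND, ORD, ATL, 1660), (36, HND, ORD, JFK, 9070), (36, LHR, NRT, ATL, 1660), (36, LHR, NRT, JFK, 9070), (36, ORD, CDG, ATL, 1660), (36, ORD, CDG, JFK, 9070)}
(Pilot JOIN Airport) ⋈ Flight (natural join on code): {(10, CDG, ORD, CDG, 5580, NYC), (10, CDG, ORD, CDG, 5580, SF), (10, CDG, ORD, DEN, 8410, NYC), (10, CDG, ORD, DEN, 8410, SF), (10, CDG, ORD, JFK, 8870, NYC), (10, CDG, ORD, JFK, 8870, SF), (10, CDG, ORD, MIA, 1080, NYC), (10, CDG, ORD, MIA, 1080, SF), (10, CDG, ORD, MIA, 9030, NYC), (10, CDG, ORD, MIA, 9030, SF), (10, LHR, ATL, CDG, 5580, MIA), (10, LHR, ATL, DEN, 8410, MIA), (10, LHR, ATL, JFK, 8870, MIA), (10, LHR, ATL, MIA, 1080, MIA), (10, LHR, ATL, MIA, 9030, MIA), (10, MIA, ATL, CDG, 5580, MIA), (10, MIA, ATL, DEN, 8410, MIA), (10, MIA, ATL, JFK, 8870, MIA), (10, MIA, ATL, MIA, 1080, MIA), (10, MIA, ATL, MIA, 9030, MIA), (31, IAD, SFO, MIA, 7370, ATL), (36, ATL, SFO, ATL, 1660, ATL), (36, ATL, SFO, JFK, 9070, ATL), (36, HND, ORD, ATL, 1660, NYC), (36, HND, ORD, ATL, 1660, SF), (36, HND, ORD, JFK, 9070, NYC), (36, HND, ORD, JFK, 9070, SF)}
Keep only column(s) fno, dst, code (14 duplicate(s) eliminated): {(10, CDG, ATL), (10, CDG, ORD), (10, DEN, ATL), (10, DEN, ORD), (10, JFK, ATL), (10, JFK, ORD), (10, MIA, ATL), (10, MIA, ORD), (31, MIA, SFO), (36, ATL, ORD), (36, ATL, SFO), (36, JFK, ORD), (36, JFK, SFO)}
Selection dst = MIA: {(10, MIA, ATL), (10, MIA, ORD), (31, MIA, SFO)}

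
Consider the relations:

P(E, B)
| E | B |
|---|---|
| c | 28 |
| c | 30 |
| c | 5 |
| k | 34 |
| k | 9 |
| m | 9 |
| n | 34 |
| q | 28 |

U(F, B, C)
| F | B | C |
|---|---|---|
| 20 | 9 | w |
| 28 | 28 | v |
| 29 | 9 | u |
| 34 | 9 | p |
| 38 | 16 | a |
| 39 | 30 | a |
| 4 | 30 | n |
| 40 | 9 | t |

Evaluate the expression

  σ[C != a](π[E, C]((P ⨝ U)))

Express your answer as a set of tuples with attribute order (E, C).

{(c, n), (c, v), (k, p), (k, t), (k, u), (k, w), (m, p), (m, t), (m, u), (m, w), (q, v)}

P ⋈ U (natural join on B): {(c, 28, 28, v), (c, 30, 39, a), (c, 30, 4, n), (k, 9, 20, w), (k, 9, 29, u), (k, 9, 34, p), (k, 9, 40, t), (m, 9, 20, w), (m, 9, 29, u), (m, 9, 34, p), (m, 9, 40, t), (q, 28, 28, v)}
π[E, C]: project onto (E, C) → {(c, a), (c, n), (c, v), (k, p), (k, t), (k, u), (k, w), (m, p), (m, t), (m, u), (m, w), (q, v)}
σ[C != a]: keep tuples satisfying C != a → {(c, n), (c, v), (k, p), (k, t), (k, u), (k, w), (m, p), (m, t), (m, u), (m, w), (q, v)}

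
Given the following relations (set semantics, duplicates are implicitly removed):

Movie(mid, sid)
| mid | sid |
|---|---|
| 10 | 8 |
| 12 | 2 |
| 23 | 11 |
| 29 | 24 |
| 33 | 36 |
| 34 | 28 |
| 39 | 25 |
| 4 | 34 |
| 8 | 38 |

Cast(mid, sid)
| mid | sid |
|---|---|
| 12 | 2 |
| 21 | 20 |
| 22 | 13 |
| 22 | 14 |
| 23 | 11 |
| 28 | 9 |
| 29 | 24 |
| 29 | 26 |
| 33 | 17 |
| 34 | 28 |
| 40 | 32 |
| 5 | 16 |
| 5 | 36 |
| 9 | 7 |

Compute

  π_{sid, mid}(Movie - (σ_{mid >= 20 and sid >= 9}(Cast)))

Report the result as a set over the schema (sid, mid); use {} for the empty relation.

Selection mid >= 20 and sid >= 9: {(21, 20), (22, 13), (22, 14), (23, 11), (28, 9), (29, 24), (29, 26), (33, 17), (34, 28), (40, 32)}
Taking the difference: {(10, 8), (12, 2), (33, 36), (39, 25), (4, 34), (8, 38)}
Keep only column(s) sid, mid: {(2, 12), (25, 39), (34, 4), (36, 33), (38, 8), (8, 10)}

{(2, 12), (25, 39), (34, 4), (36, 33), (38, 8), (8, 10)}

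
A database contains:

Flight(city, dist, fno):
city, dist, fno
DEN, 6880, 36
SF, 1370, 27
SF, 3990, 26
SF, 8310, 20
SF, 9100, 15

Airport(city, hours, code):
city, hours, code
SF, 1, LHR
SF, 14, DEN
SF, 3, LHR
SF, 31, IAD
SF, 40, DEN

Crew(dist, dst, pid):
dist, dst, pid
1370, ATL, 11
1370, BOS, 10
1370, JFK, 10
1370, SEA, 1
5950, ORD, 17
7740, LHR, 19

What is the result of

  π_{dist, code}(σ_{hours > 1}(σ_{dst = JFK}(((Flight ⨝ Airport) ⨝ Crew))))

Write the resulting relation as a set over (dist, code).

Natural join on city: {(SF, 1370, 27, 1, LHR), (SF, 1370, 27, 14, DEN), (SF, 1370, 27, 3, LHR), (SF, 1370, 27, 31, IAD), (SF, 1370, 27, 40, DEN), (SF, 3990, 26, 1, LHR), (SF, 3990, 26, 14, DEN), (SF, 3990, 26, 3, LHR), (SF, 3990, 26, 31, IAD), (SF, 3990, 26, 40, DEN), (SF, 8310, 20, 1, LHR), (SF, 8310, 20, 14, DEN), (SF, 8310, 20, 3, LHR), (SF, 8310, 20, 31, IAD), (SF, 8310, 20, 40, DEN), (SF, 9100, 15, 1, LHR), (SF, 9100, 15, 14, DEN), (SF, 9100, 15, 3, LHR), (SF, 9100, 15, 31, IAD), (SF, 9100, 15, 40, DEN)}
Natural join on dist: {(SF, 1370, 27, 1, LHR, ATL, 11), (SF, 1370, 27, 1, LHR, BOS, 10), (SF, 1370, 27, 1, LHR, JFK, 10), (SF, 1370, 27, 1, LHR, SEA, 1), (SF, 1370, 27, 14, DEN, ATL, 11), (SF, 1370, 27, 14, DEN, BOS, 10), (SF, 1370, 27, 14, DEN, JFK, 10), (SF, 1370, 27, 14, DEN, SEA, 1), (SF, 1370, 27, 3, LHR, ATL, 11), (SF, 1370, 27, 3, LHR, BOS, 10), (SF, 1370, 27, 3, LHR, JFK, 10), (SF, 1370, 27, 3, LHR, SEA, 1), (SF, 1370, 27, 31, IAD, ATL, 11), (SF, 1370, 27, 31, IAD, BOS, 10), (SF, 1370, 27, 31, IAD, JFK, 10), (SF, 1370, 27, 31, IAD, SEA, 1), (SF, 1370, 27, 40, DEN, ATL, 11), (SF, 1370, 27, 40, DEN, BOS, 10), (SF, 1370, 27, 40, DEN, JFK, 10), (SF, 1370, 27, 40, DEN, SEA, 1)}
σ[dst = JFK]: keep tuples satisfying dst = JFK → {(SF, 1370, 27, 1, LHR, JFK, 10), (SF, 1370, 27, 14, DEN, JFK, 10), (SF, 1370, 27, 3, LHR, JFK, 10), (SF, 1370, 27, 31, IAD, JFK, 10), (SF, 1370, 27, 40, DEN, JFK, 10)}
σ[hours > 1]: keep tuples satisfying hours > 1 → {(SF, 1370, 27, 14, DEN, JFK, 10), (SF, 1370, 27, 3, LHR, JFK, 10), (SF, 1370, 27, 31, IAD, JFK, 10), (SF, 1370, 27, 40, DEN, JFK, 10)}
Keep only column(s) dist, code (1 duplicate(s) eliminated): {(1370, DEN), (1370, IAD), (1370, LHR)}

{(1370, DEN), (1370, IAD), (1370, LHR)}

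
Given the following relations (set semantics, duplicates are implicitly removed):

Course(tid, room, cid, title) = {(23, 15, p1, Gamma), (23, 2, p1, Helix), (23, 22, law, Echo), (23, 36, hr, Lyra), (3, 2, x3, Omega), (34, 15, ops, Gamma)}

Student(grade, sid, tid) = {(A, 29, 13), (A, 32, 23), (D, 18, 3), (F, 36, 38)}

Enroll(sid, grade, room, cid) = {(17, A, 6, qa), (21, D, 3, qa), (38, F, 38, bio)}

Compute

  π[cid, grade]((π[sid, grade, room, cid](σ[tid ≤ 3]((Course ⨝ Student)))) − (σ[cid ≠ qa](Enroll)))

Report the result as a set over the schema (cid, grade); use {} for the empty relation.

Course ⋈ Student (natural join on tid): {(23, 15, p1, Gamma, A, 32), (23, 2, p1, Helix, A, 32), (23, 22, law, Echo, A, 32), (23, 36, hr, Lyra, A, 32), (3, 2, x3, Omega, D, 18)}
σ[tid ≤ 3]: keep tuples satisfying tid ≤ 3 → {(3, 2, x3, Omega, D, 18)}
Keep only column(s) sid, grade, room, cid: {(18, D, 2, x3)}
σ[cid ≠ qa]: keep tuples satisfying cid ≠ qa → {(38, F, 38, bio)}
Difference: {(18, D, 2, x3)} with {(38, F, 38, bio)} → {(18, D, 2, x3)}
Keep only column(s) cid, grade: {(x3, D)}

{(x3, D)}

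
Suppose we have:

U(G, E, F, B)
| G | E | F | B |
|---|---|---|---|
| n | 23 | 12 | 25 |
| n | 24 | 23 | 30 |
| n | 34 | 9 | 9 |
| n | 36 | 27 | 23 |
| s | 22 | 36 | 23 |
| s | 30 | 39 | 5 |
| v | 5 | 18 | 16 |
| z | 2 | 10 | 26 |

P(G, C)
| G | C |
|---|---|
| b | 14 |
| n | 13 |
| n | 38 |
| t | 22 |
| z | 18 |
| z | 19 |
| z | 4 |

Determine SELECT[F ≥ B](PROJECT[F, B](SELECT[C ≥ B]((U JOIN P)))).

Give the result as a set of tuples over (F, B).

Natural join on G: {(n, 23, 12, 25, 13), (n, 23, 12, 25, 38), (n, 24, 23, 30, 13), (n, 24, 23, 30, 38), (n, 34, 9, 9, 13), (n, 34, 9, 9, 38), (n, 36, 27, 23, 13), (n, 36, 27, 23, 38), (z, 2, 10, 26, 18), (z, 2, 10, 26, 19), (z, 2, 10, 26, 4)}
Filtering on C ≥ B leaves {(n, 23, 12, 25, 38), (n, 24, 23, 30, 38), (n, 34, 9, 9, 13), (n, 34, 9, 9, 38), (n, 36, 27, 23, 38)}.
π[F, B]: project onto (F, B) (1 duplicate(s) eliminated) → {(12, 25), (23, 30), (27, 23), (9, 9)}
Filtering on F ≥ B leaves {(27, 23), (9, 9)}.

{(27, 23), (9, 9)}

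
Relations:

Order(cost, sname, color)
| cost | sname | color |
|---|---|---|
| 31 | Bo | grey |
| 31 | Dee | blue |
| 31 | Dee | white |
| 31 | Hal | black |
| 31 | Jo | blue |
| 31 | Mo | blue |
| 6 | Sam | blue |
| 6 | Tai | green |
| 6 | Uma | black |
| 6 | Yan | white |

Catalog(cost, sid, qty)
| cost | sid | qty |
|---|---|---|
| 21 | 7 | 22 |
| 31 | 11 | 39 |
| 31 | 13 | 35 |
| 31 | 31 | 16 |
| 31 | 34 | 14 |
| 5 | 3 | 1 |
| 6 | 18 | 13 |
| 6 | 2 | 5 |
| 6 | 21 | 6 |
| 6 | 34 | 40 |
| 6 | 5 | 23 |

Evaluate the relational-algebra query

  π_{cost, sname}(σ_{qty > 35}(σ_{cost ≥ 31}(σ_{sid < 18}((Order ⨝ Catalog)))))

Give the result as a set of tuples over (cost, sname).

Natural join on cost: {(31, Bo, grey, 11, 39), (31, Bo, grey, 13, 35), (31, Bo, grey, 31, 16), (31, Bo, grey, 34, 14), (31, Dee, blue, 11, 39), (31, Dee, blue, 13, 35), (31, Dee, blue, 31, 16), (31, Dee, blue, 34, 14), (31, Dee, white, 11, 39), (31, Dee, white, 13, 35), (31, Dee, white, 31, 16), (31, Dee, white, 34, 14), (31, Hal, black, 11, 39), (31, Hal, black, 13, 35), (31, Hal, black, 31, 16), (31, Hal, black, 34, 14), (31, Jo, blue, 11, 39), (31, Jo, blue, 13, 35), (31, Jo, blue, 31, 16), (31, Jo, blue, 34, 14), (31, Mo, blue, 11, 39), (31, Mo, blue, 13, 35), (31, Mo, blue, 31, 16), (31, Mo, blue, 34, 14), (6, Sam, blue, 18, 13), (6, Sam, blue, 2, 5), (6, Sam, blue, 21, 6), (6, Sam, blue, 34, 40), (6, Sam, blue, 5, 23), (6, Tai, green, 18, 13), (6, Tai, green, 2, 5), (6, Tai, green, 21, 6), (6, Tai, green, 34, 40), (6, Tai, green, 5, 23), (6, Uma, black, 18, 13), (6, Uma, black, 2, 5), (6, Uma, black, 21, 6), (6, Uma, black, 34, 40), (6, Uma, black, 5, 23), (6, Yan, white, 18, 13), (6, Yan, white, 2, 5), (6, Yan, white, 21, 6), (6, Yan, white, 34, 40), (6, Yan, white, 5, 23)}
Apply σ_{sid < 18}; surviving tuples: {(31, Bo, grey, 11, 39), (31, Bo, grey, 13, 35), (31, Dee, blue, 11, 39), (31, Dee, blue, 13, 35), (31, Dee, white, 11, 39), (31, Dee, white, 13, 35), (31, Hal, black, 11, 39), (31, Hal, black, 13, 35), (31, Jo, blue, 11, 39), (31, Jo, blue, 13, 35), (31, Mo, blue, 11, 39), (31, Mo, blue, 13, 35), (6, Sam, blue, 2, 5), (6, Sam, blue, 5, 23), (6, Tai, green, 2, 5), (6, Tai, green, 5, 23), (6, Uma, black, 2, 5), (6, Uma, black, 5, 23), (6, Yan, white, 2, 5), (6, Yan, white, 5, 23)}
Apply σ_{cost ≥ 31}; surviving tuples: {(31, Bo, grey, 11, 39), (31, Bo, grey, 13, 35), (31, Dee, blue, 11, 39), (31, Dee, blue, 13, 35), (31, Dee, white, 11, 39), (31, Dee, white, 13, 35), (31, Hal, black, 11, 39), (31, Hal, black, 13, 35), (31, Jo, blue, 11, 39), (31, Jo, blue, 13, 35), (31, Mo, blue, 11, 39), (31, Mo, blue, 13, 35)}
Apply σ_{qty > 35}; surviving tuples: {(31, Bo, grey, 11, 39), (31, Dee, blue, 11, 39), (31, Dee, white, 11, 39), (31, Hal, black, 11, 39), (31, Jo, blue, 11, 39), (31, Mo, blue, 11, 39)}
Keep only column(s) cost, sname (1 duplicate(s) eliminated): {(31, Bo), (31, Dee), (31, Hal), (31, Jo), (31, Mo)}

{(31, Bo), (31, Dee), (31, Hal), (31, Jo), (31, Mo)}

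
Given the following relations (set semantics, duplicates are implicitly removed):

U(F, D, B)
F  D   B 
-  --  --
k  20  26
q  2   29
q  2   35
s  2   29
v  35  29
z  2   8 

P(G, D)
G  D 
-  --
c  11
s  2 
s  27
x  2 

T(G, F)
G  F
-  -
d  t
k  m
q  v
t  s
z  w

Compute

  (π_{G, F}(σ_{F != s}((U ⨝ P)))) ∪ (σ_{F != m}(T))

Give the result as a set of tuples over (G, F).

U ⋈ P (natural join on D): {(q, 2, 29, s), (q, 2, 29, x), (q, 2, 35, s), (q, 2, 35, x), (s, 2, 29, s), (s, 2, 29, x), (z, 2, 8, s), (z, 2, 8, x)}
σ[F != s]: keep tuples satisfying F != s → {(q, 2, 29, s), (q, 2, 29, x), (q, 2, 35, s), (q, 2, 35, x), (z, 2, 8, s), (z, 2, 8, x)}
Projecting to G, F (2 duplicate(s) eliminated): {(s, q), (s, z), (x, q), (x, z)}
σ[F != m]: keep tuples satisfying F != m → {(d, t), (q, v), (t, s), (z, w)}
Union: {(s, q), (s, z), (x, q), (x, z)} with {(d, t), (q, v), (t, s), (z, w)} → {(d, t), (q, v), (s, q), (s, z), (t, s), (x, q), (x, z), (z, w)}

{(d, t), (q, v), (s, q), (s, z), (t, s), (x, q), (x, z), (z, w)}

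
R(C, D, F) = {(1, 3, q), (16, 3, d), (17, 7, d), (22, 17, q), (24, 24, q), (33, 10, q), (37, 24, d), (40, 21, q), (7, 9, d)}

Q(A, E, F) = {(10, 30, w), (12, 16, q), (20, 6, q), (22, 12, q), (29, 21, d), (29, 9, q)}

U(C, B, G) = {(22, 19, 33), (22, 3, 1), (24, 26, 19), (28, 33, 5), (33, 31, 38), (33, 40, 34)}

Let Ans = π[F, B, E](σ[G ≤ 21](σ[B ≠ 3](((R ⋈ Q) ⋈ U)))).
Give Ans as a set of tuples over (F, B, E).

{(q, 26, 12), (q, 26, 16), (q, 26, 6), (q, 26, 9)}

R ⋈ Q (natural join on F): {(1, 3, q, 12, 16), (1, 3, q, 20, 6), (1, 3, q, 22, 12), (1, 3, q, 29, 9), (16, 3, d, 29, 21), (17, 7, d, 29, 21), (22, 17, q, 12, 16), (22, 17, q, 20, 6), (22, 17, q, 22, 12), (22, 17, q, 29, 9), (24, 24, q, 12, 16), (24, 24, q, 20, 6), (24, 24, q, 22, 12), (24, 24, q, 29, 9), (33, 10, q, 12, 16), (33, 10, q, 20, 6), (33, 10, q, 22, 12), (33, 10, q, 29, 9), (37, 24, d, 29, 21), (40, 21, q, 12, 16), (40, 21, q, 20, 6), (40, 21, q, 22, 12), (40, 21, q, 29, 9), (7, 9, d, 29, 21)}
(R ⋈ Q) ⋈ U (natural join on C): {(22, 17, q, 12, 16, 19, 33), (22, 17, q, 12, 16, 3, 1), (22, 17, q, 20, 6, 19, 33), (22, 17, q, 20, 6, 3, 1), (22, 17, q, 22, 12, 19, 33), (22, 17, q, 22, 12, 3, 1), (22, 17, q, 29, 9, 19, 33), (22, 17, q, 29, 9, 3, 1), (24, 24, q, 12, 16, 26, 19), (24, 24, q, 20, 6, 26, 19), (24, 24, q, 22, 12, 26, 19), (24, 24, q, 29, 9, 26, 19), (33, 10, q, 12, 16, 31, 38), (33, 10, q, 12, 16, 40, 34), (33, 10, q, 20, 6, 31, 38), (33, 10, q, 20, 6, 40, 34), (33, 10, q, 22, 12, 31, 38), (33, 10, q, 22, 12, 40, 34), (33, 10, q, 29, 9, 31, 38), (33, 10, q, 29, 9, 40, 34)}
Filtering on B ≠ 3 leaves {(22, 17, q, 12, 16, 19, 33), (22, 17, q, 20, 6, 19, 33), (22, 17, q, 22, 12, 19, 33), (22, 17, q, 29, 9, 19, 33), (24, 24, q, 12, 16, 26, 19), (24, 24, q, 20, 6, 26, 19), (24, 24, q, 22, 12, 26, 19), (24, 24, q, 29, 9, 26, 19), (33, 10, q, 12, 16, 31, 38), (33, 10, q, 12, 16, 40, 34), (33, 10, q, 20, 6, 31, 38), (33, 10, q, 20, 6, 40, 34), (33, 10, q, 22, 12, 31, 38), (33, 10, q, 22, 12, 40, 34), (33, 10, q, 29, 9, 31, 38), (33, 10, q, 29, 9, 40, 34)}.
Filtering on G ≤ 21 leaves {(24, 24, q, 12, 16, 26, 19), (24, 24, q, 20, 6, 26, 19), (24, 24, q, 22, 12, 26, 19), (24, 24, q, 29, 9, 26, 19)}.
Keep only column(s) F, B, E: {(q, 26, 12), (q, 26, 16), (q, 26, 6), (q, 26, 9)}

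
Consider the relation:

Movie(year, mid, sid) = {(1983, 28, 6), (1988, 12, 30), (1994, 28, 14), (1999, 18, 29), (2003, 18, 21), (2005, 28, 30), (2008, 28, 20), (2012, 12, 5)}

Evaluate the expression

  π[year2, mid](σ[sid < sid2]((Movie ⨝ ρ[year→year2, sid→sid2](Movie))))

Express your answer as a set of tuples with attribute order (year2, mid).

{(1988, 12), (1994, 28), (1999, 18), (2005, 28), (2008, 28)}

ρ[year→year2, sid→sid2]: schema becomes (year2, mid, sid2); tuples unchanged.
Movie ⋈ ρ[year→year2, sid→sid2](Movie) (natural join on mid): {(1983, 28, 6, 1983, 6), (1983, 28, 6, 1994, 14), (1983, 28, 6, 2005, 30), (1983, 28, 6, 2008, 20), (1988, 12, 30, 1988, 30), (1988, 12, 30, 2012, 5), (1994, 28, 14, 1983, 6), (1994, 28, 14, 1994, 14), (1994, 28, 14, 2005, 30), (1994, 28, 14, 2008, 20), (1999, 18, 29, 1999, 29), (1999, 18, 29, 2003, 21), (2003, 18, 21, 1999, 29), (2003, 18, 21, 2003, 21), (2005, 28, 30, 1983, 6), (2005, 28, 30, 1994, 14), (2005, 28, 30, 2005, 30), (2005, 28, 30, 2008, 20), (2008, 28, 20, 1983, 6), (2008, 28, 20, 1994, 14), (2008, 28, 20, 2005, 30), (2008, 28, 20, 2008, 20), (2012, 12, 5, 1988, 30), (2012, 12, 5, 2012, 5)}
σ[sid < sid2]: keep tuples satisfying sid < sid2 → {(1983, 28, 6, 1994, 14), (1983, 28, 6, 2005, 30), (1983, 28, 6, 2008, 20), (1994, 28, 14, 2005, 30), (1994, 28, 14, 2008, 20), (2003, 18, 21, 1999, 29), (2008, 28, 20, 2005, 30), (2012, 12, 5, 1988, 30)}
π_{year2, mid} gives {(1988, 12), (1994, 28), (1999, 18), (2005, 28), (2008, 28)} (3 duplicate(s) eliminated).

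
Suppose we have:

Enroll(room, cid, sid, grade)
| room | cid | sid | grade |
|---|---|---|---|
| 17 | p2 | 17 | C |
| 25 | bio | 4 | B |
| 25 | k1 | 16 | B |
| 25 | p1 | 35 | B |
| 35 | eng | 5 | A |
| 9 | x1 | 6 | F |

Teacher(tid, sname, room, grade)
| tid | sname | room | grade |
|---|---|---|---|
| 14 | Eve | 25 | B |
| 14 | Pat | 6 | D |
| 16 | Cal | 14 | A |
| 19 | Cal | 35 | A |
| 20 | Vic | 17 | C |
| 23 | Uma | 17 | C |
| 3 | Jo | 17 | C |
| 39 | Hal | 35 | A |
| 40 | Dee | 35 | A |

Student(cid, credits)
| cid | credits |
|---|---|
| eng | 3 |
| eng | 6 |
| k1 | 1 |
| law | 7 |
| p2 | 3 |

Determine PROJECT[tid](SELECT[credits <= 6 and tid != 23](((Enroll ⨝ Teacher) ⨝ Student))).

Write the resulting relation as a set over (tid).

Natural join on room, grade: {(17, p2, 17, C, 20, Vic), (17, p2, 17, C, 23, Uma), (17, p2, 17, C, 3, Jo), (25, bio, 4, B, 14, Eve), (25, k1, 16, B, 14, Eve), (25, p1, 35, B, 14, Eve), (35, eng, 5, A, 19, Cal), (35, eng, 5, A, 39, Hal), (35, eng, 5, A, 40, Dee)}
Natural join on cid: {(17, p2, 17, C, 20, Vic, 3), (17, p2, 17, C, 23, Uma, 3), (17, p2, 17, C, 3, Jo, 3), (25, k1, 16, B, 14, Eve, 1), (35, eng, 5, A, 19, Cal, 3), (35, eng, 5, A, 19, Cal, 6), (35, eng, 5, A, 39, Hal, 3), (35, eng, 5, A, 39, Hal, 6), (35, eng, 5, A, 40, Dee, 3), (35, eng, 5, A, 40, Dee, 6)}
σ[credits <= 6 and tid != 23]: keep tuples satisfying credits <= 6 and tid != 23 → {(17, p2, 17, C, 20, Vic, 3), (17, p2, 17, C, 3, Jo, 3), (25, k1, 16, B, 14, Eve, 1), (35, eng, 5, A, 19, Cal, 3), (35, eng, 5, A, 19, Cal, 6), (35, eng, 5, A, 39, Hal, 3), (35, eng, 5, A, 39, Hal, 6), (35, eng, 5, A, 40, Dee, 3), (35, eng, 5, A, 40, Dee, 6)}
π_{tid} gives {14, 19, 20, 3, 39, 40} (3 duplicate(s) eliminated).

{14, 19, 20, 3, 39, 40}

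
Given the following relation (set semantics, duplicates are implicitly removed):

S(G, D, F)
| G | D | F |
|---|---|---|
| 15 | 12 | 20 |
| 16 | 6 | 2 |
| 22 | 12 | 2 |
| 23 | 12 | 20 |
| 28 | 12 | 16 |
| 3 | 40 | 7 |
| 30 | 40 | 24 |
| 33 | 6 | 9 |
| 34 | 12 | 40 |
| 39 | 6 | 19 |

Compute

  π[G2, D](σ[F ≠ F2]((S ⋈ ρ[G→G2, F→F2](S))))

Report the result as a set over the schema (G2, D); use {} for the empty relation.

ρ[G→G2, F→F2]: schema becomes (G2, D, F2); tuples unchanged.
S ⋈ ρ[G→G2, F→F2](S) (natural join on D): {(15, 12, 20, 15, 20), (15, 12, 20, 22, 2), (15, 12, 20, 23, 20), (15, 12, 20, 28, 16), (15, 12, 20, 34, 40), (16, 6, 2, 16, 2), (16, 6, 2, 33, 9), (16, 6, 2, 39, 19), (22, 12, 2, 15, 20), (22, 12, 2, 22, 2), (22, 12, 2, 23, 20), (22, 12, 2, 28, 16), (22, 12, 2, 34, 40), (23, 12, 20, 15, 20), (23, 12, 20, 22, 2), (23, 12, 20, 23, 20), (23, 12, 20, 28, 16), (23, 12, 20, 34, 40), (28, 12, 16, 15, 20), (28, 12, 16, 22, 2), (28, 12, 16, 23, 20), (28, 12, 16, 28, 16), (28, 12, 16, 34, 40), (3, 40, 7, 3, 7), (3, 40, 7, 30, 24), (30, 40, 24, 3, 7), (30, 40, 24, 30, 24), (33, 6, 9, 16, 2), (33, 6, 9, 33, 9), (33, 6, 9, 39, 19), (34, 12, 40, 15, 20), (34, 12, 40, 22, 2), (34, 12, 40, 23, 20), (34, 12, 40, 28, 16), (34, 12, 40, 34, 40), (39, 6, 19, 16, 2), (39, 6, 19, 33, 9), (39, 6, 19, 39, 19)}
σ[F ≠ F2]: keep tuples satisfying F ≠ F2 → {(15, 12, 20, 22, 2), (15, 12, 20, 28, 16), (15, 12, 20, 34, 40), (16, 6, 2, 33, 9), (16, 6, 2, 39, 19), (22, 12, 2, 15, 20), (22, 12, 2, 23, 20), (22, 12, 2, 28, 16), (22, 12, 2, 34, 40), (23, 12, 20, 22, 2), (23, 12, 20, 28, 16), (23, 12, 20, 34, 40), (28, 12, 16, 15, 20), (28, 12, 16, 22, 2), (28, 12, 16, 23, 20), (28, 12, 16, 34, 40), (3, 40, 7, 30, 24), (30, 40, 24, 3, 7), (33, 6, 9, 16, 2), (33, 6, 9, 39, 19), (34, 12, 40, 15, 20), (34, 12, 40, 22, 2), (34, 12, 40, 23, 20), (34, 12, 40, 28, 16), (39, 6, 19, 16, 2), (39, 6, 19, 33, 9)}
Projecting to G2, D (16 duplicate(s) eliminated): {(15, 12), (16, 6), (22, 12), (23, 12), (28, 12), (3, 40), (30, 40), (33, 6), (34, 12), (39, 6)}

{(15, 12), (16, 6), (22, 12), (23, 12), (28, 12), (3, 40), (30, 40), (33, 6), (34, 12), (39, 6)}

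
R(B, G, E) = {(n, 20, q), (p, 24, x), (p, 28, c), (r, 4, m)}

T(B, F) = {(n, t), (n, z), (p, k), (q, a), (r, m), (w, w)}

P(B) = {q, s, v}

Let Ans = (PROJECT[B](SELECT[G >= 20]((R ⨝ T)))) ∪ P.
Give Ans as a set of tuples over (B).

{n, p, q, s, v}

Joining R and T on B yields {(n, 20, q, t), (n, 20, q, z), (p, 24, x, k), (p, 28, c, k), (r, 4, m, m)}.
Apply σ_{G >= 20}; surviving tuples: {(n, 20, q, t), (n, 20, q, z), (p, 24, x, k), (p, 28, c, k)}
Projecting to B (2 duplicate(s) eliminated): {n, p}
Set union of the two operands is {n, p, q, s, v}.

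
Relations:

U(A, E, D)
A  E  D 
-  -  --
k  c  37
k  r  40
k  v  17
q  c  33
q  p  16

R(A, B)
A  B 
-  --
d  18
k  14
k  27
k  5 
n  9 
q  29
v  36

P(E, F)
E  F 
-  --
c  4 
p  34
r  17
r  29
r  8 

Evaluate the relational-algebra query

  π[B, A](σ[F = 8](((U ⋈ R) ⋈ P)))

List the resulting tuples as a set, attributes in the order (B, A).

{(14, k), (27, k), (5, k)}

U ⋈ R (natural join on A): {(k, c, 37, 14), (k, c, 37, 27), (k, c, 37, 5), (k, r, 40, 14), (k, r, 40, 27), (k, r, 40, 5), (k, v, 17, 14), (k, v, 17, 27), (k, v, 17, 5), (q, c, 33, 29), (q, p, 16, 29)}
(U ⋈ R) ⋈ P (natural join on E): {(k, c, 37, 14, 4), (k, c, 37, 27, 4), (k, c, 37, 5, 4), (k, r, 40, 14, 17), (k, r, 40, 14, 29), (k, r, 40, 14, 8), (k, r, 40, 27, 17), (k, r, 40, 27, 29), (k, r, 40, 27, 8), (k, r, 40, 5, 17), (k, r, 40, 5, 29), (k, r, 40, 5, 8), (q, c, 33, 29, 4), (q, p, 16, 29, 34)}
σ[F = 8]: keep tuples satisfying F = 8 → {(k, r, 40, 14, 8), (k, r, 40, 27, 8), (k, r, 40, 5, 8)}
Keep only column(s) B, A: {(14, k), (27, k), (5, k)}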